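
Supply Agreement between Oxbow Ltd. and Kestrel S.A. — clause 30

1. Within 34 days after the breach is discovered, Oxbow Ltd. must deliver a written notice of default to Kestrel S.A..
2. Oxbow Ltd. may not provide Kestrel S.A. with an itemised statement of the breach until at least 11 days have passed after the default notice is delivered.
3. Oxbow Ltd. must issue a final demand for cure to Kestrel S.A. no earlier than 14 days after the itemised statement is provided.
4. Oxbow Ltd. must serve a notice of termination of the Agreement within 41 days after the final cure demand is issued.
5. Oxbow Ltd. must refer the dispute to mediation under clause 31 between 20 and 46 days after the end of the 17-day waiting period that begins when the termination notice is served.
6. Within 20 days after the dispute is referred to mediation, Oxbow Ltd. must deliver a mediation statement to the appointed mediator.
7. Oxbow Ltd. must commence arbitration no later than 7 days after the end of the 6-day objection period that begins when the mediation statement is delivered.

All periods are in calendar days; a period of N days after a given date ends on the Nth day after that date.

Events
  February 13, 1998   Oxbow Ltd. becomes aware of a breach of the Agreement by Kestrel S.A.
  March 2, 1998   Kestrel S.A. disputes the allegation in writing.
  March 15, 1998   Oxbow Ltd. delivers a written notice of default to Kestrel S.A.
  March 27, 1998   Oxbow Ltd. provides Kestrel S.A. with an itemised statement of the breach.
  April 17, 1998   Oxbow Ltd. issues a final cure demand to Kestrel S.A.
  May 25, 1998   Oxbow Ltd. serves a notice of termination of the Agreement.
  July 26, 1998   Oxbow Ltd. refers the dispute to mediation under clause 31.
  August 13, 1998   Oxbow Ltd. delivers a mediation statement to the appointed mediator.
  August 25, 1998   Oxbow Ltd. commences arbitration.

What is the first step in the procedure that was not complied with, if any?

(1) due by February 13, 1998 + 34 days = March 19, 1998; completed March 15, 1998, before the deadline.
(2) permitted from March 15, 1998 + 11 days = March 26, 1998 onward; done March 27, 1998 — permitted.
(3) permitted from March 27, 1998 + 14 days = April 10, 1998 onward; April 17, 1998 is on or after that date.
(4) due by April 17, 1998 + 41 days = May 28, 1998; May 25, 1998 is within that limit.
(5) the permitted window runs from June 11, 1998 + 20 = July 1, 1998 to June 11, 1998 + 46 = July 27, 1998; done July 26, 1998 — within the window.
(6) due by July 26, 1998 + 20 days = August 15, 1998; done August 13, 1998 — timely.
(7) due by August 19, 1998 + 7 days = August 26, 1998; August 25, 1998 is within that limit.

None — every step was satisfied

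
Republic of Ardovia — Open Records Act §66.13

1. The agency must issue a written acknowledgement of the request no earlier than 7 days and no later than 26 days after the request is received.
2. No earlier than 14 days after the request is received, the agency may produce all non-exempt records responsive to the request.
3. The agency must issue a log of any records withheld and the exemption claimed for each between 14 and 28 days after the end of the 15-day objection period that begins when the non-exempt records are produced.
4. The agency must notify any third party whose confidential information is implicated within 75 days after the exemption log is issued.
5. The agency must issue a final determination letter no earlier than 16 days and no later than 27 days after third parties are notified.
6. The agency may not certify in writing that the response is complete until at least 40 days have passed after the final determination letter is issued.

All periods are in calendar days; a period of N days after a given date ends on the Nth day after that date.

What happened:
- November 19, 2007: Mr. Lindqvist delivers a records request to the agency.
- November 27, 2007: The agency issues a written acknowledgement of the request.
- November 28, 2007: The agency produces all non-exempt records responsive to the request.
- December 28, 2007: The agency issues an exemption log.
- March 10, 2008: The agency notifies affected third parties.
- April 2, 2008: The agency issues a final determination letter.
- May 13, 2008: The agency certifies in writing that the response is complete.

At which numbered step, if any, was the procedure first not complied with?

(1) the permitted window runs from November 19, 2007 + 7 = November 26, 2007 to November 19, 2007 + 26 = December 15, 2007; November 27, 2007 falls inside that range.
(2) permitted from November 19, 2007 + 14 days = December 3, 2007 onward; November 28, 2007 is 5 days before the earliest permitted date.

Step 2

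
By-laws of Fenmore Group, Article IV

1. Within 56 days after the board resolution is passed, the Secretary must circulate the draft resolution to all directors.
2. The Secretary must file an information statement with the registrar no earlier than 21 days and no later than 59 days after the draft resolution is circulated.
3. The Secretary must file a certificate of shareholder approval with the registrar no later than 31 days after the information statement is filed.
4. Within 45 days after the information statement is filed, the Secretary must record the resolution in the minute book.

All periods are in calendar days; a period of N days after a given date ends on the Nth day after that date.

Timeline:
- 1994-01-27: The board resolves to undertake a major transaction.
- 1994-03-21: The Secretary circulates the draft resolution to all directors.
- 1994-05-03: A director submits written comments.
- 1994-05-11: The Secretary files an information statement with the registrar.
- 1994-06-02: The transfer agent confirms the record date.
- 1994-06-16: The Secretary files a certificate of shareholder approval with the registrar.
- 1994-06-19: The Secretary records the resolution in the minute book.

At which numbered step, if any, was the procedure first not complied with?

(1) due by 1994-01-27 + 56 days = 1994-03-24; done 1994-03-21 — timely.
(2) the permitted window runs from 1994-03-21 + 21 = 1994-04-11 to 1994-03-21 + 59 = 1994-05-19; done 1994-05-11 — within the window.
(3) due by 1994-05-11 + 31 days = 1994-06-11; done 1994-06-16 — 5 days late.

Step 3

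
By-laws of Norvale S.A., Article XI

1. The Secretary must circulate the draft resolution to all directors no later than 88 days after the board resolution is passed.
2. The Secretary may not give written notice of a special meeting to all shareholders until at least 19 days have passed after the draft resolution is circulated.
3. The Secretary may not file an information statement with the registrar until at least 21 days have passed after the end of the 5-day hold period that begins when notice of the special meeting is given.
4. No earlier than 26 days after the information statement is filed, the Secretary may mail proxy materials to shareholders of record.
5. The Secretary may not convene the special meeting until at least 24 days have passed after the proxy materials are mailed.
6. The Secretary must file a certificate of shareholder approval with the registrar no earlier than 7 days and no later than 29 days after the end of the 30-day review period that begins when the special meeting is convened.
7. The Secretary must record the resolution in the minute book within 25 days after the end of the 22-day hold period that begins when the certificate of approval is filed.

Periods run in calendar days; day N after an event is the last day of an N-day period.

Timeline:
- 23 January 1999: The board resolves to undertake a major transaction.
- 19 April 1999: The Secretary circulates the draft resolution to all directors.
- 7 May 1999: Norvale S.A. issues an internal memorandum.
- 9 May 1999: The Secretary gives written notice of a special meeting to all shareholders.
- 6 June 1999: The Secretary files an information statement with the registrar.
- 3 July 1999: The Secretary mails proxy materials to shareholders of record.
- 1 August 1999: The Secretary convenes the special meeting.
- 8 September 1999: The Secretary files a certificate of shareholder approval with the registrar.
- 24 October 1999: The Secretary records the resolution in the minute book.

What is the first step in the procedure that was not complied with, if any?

None — every step was satisfied

Step 1 — counting 88 days from 23 January 1999 (when the board resolution is passed) gives a deadline of 21 April 1999; done 19 April 1999 — timely.
Step 2 — must wait 19 days from 19 April 1999 (when the draft resolution is circulated), so not before 8 May 1999; done 9 May 1999 — permitted.
Step 3 — must wait 21 days from 14 May 1999 (end of the 5-day hold period, which began when notice of the special meeting is given on 9 May 1999), so not before 4 June 1999; done 6 June 1999, after the minimum wait.
Step 4 — must wait 26 days from 6 June 1999 (when the information statement is filed), so not before 2 July 1999; done 3 July 1999 — permitted.
Step 5 — must wait 24 days from 3 July 1999 (when the proxy materials are mailed), so not before 27 July 1999; done 1 August 1999, after the minimum wait.
Step 6 — 7 and 29 days from 31 August 1999 (end of the 30-day review period, which began when the special meeting is convened on 1 August 1999) are 7 September 1999 and 29 September 1999 respectively; 8 September 1999 falls inside that range.
Step 7 — counting 25 days from 30 September 1999 (end of the 22-day hold period, which began when the certificate of approval is filed on 8 September 1999) gives a deadline of 25 October 1999; 24 October 1999 is within that limit.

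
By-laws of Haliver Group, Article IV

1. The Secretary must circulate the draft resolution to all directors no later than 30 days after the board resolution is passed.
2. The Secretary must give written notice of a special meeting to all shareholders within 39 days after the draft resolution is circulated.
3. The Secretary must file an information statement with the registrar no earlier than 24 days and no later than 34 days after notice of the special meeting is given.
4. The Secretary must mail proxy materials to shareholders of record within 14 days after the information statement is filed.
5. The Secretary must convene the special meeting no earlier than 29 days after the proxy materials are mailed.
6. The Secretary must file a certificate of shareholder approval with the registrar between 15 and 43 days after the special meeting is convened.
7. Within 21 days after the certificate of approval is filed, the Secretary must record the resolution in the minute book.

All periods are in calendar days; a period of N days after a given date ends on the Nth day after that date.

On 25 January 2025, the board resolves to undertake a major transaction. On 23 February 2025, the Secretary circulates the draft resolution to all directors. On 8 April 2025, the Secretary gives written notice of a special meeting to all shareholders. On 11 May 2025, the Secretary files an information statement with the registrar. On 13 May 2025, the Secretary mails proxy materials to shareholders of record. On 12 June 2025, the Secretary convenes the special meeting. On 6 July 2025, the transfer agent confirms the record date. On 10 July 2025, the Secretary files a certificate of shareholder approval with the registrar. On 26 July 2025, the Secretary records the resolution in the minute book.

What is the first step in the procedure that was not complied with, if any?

Step 2

(1) due by 25 January 2025 + 30 days = 24 February 2025; 23 February 2025 is within that limit.
(2) due by 23 February 2025 + 39 days = 3 April 2025; done 8 April 2025 — 5 days late.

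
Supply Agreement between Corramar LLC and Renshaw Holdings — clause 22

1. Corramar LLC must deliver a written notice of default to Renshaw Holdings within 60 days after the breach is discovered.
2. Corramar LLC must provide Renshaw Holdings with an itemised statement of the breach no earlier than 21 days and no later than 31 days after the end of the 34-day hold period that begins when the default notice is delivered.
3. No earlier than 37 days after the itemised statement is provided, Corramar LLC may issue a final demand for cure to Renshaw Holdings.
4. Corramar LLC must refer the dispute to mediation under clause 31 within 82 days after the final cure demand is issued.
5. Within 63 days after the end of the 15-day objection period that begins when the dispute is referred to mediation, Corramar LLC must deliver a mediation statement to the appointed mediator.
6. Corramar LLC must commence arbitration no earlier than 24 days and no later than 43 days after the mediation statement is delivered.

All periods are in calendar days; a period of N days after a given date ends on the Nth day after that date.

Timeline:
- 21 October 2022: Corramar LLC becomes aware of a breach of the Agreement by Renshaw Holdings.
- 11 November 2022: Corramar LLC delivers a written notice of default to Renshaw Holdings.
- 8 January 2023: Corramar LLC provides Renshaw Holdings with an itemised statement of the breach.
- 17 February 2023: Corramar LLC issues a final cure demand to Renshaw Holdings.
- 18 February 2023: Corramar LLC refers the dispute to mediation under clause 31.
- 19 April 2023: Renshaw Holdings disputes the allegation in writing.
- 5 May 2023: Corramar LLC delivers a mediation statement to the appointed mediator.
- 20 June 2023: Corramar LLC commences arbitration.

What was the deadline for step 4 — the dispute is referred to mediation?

Step 4 runs from 17 February 2023, when the final cure demand is issued. 82 days after 17 February 2023 is 10 May 2023.

10 May 2023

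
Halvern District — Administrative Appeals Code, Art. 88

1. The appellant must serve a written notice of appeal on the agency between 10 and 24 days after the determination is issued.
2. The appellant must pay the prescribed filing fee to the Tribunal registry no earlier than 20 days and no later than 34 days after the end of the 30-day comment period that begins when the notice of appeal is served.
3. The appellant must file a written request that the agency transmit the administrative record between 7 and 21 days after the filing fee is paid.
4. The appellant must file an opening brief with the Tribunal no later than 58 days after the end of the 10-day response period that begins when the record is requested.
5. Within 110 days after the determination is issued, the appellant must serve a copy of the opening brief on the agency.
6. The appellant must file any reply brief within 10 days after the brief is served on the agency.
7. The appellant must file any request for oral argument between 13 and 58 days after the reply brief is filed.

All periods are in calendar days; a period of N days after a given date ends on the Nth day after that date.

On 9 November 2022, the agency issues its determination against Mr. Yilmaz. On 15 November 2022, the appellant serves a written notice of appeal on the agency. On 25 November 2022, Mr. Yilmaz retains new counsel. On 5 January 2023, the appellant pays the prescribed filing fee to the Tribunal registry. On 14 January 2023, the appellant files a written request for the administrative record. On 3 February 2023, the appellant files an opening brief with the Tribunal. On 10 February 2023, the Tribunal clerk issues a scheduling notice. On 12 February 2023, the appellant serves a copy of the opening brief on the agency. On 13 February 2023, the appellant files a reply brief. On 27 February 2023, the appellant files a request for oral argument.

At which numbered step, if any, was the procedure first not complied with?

Step 1 — 10 and 24 days from 9 November 2022 (when the determination is issued) are 19 November 2022 and 3 December 2022 respectively; done 15 November 2022 — 4 days before the window opened.
That is the first point of non-compliance.

Step 1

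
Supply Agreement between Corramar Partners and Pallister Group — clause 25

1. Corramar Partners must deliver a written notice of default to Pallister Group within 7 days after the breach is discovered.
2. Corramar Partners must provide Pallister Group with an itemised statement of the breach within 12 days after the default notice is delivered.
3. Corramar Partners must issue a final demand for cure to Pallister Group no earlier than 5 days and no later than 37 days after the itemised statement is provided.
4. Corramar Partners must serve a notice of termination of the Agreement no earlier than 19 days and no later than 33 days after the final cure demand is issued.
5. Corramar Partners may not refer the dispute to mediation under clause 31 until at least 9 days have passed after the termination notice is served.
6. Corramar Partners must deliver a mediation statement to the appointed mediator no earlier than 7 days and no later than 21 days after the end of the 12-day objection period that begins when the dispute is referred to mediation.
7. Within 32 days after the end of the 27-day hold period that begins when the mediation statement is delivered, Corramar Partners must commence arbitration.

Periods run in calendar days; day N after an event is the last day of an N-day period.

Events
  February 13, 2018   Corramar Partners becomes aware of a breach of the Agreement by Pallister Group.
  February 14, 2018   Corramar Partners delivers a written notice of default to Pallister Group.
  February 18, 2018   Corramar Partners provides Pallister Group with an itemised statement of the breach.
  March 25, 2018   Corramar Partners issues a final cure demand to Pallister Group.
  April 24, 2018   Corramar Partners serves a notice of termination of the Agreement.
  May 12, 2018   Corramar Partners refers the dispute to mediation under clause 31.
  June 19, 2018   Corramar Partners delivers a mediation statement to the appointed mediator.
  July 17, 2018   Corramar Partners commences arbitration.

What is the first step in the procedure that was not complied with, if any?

Step 1 — counting 7 days from February 13, 2018 (when the breach is discovered) gives a deadline of February 20, 2018; done February 14, 2018 — timely.
Step 2 — counting 12 days from February 14, 2018 (when the default notice is delivered) gives a deadline of February 26, 2018; February 18, 2018 is within that limit.
Step 3 — 5 and 37 days from February 18, 2018 (when the itemised statement is provided) are February 23, 2018 and March 27, 2018 respectively; March 25, 2018 falls inside that range.
Step 4 — 19 and 33 days from March 25, 2018 (when the final cure demand is issued) are April 13, 2018 and April 27, 2018 respectively; done April 24, 2018, which is between those dates.
Step 5 — must wait 9 days from April 24, 2018 (when the termination notice is served), so not before May 3, 2018; done May 12, 2018, after the minimum wait.
Step 6 — 7 and 21 days from May 24, 2018 (end of the 12-day objection period, which began when the dispute is referred to mediation on May 12, 2018) are May 31, 2018 and June 14, 2018 respectively; done June 19, 2018 — 5 days after the window closed.
Later steps need not be reached.

Step 6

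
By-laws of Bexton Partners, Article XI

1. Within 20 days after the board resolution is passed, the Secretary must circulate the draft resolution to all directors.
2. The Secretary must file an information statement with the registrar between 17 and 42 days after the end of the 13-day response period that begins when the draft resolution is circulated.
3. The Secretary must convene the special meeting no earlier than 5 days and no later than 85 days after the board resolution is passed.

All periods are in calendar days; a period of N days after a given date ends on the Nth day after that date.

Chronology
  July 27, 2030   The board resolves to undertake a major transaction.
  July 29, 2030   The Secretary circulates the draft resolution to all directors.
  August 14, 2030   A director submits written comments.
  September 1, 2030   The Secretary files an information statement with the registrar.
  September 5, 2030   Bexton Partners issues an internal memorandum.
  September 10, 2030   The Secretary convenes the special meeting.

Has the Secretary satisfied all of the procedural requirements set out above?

Yes

Step 1: 20 days after July 27, 2030 (when the board resolution is passed) is August 16, 2030; July 29, 2030 is within that limit.
Step 2: the window is 17–42 days after August 11, 2030 (end of the 13-day response period, which began when the draft resolution is circulated on July 29, 2030), so August 28, 2030 through September 22, 2030; done September 1, 2030 — within the window.
Step 3: the window is 5–85 days after July 27, 2030 (when the board resolution is passed), so August 1, 2030 through October 20, 2030; done September 10, 2030, which is between those dates.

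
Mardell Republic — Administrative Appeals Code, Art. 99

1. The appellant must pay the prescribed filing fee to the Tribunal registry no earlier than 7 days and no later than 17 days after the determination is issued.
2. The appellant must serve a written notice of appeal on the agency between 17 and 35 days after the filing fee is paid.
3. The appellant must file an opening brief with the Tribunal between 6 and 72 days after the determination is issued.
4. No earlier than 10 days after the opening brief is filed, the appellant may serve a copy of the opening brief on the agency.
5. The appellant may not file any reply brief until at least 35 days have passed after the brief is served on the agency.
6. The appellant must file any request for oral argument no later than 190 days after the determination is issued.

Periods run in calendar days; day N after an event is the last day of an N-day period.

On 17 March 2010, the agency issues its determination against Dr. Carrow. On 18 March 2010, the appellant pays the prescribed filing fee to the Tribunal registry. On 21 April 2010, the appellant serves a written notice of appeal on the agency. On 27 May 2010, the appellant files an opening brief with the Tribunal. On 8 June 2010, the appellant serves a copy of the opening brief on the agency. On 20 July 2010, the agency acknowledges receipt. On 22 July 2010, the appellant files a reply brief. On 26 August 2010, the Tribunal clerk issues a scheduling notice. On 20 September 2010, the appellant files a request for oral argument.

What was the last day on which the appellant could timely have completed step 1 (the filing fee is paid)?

Step 1 runs from 17 March 2010, when the determination is issued. The window is 7–17 days after 17 March 2010; it closes on 3 April 2010.

3 April 2010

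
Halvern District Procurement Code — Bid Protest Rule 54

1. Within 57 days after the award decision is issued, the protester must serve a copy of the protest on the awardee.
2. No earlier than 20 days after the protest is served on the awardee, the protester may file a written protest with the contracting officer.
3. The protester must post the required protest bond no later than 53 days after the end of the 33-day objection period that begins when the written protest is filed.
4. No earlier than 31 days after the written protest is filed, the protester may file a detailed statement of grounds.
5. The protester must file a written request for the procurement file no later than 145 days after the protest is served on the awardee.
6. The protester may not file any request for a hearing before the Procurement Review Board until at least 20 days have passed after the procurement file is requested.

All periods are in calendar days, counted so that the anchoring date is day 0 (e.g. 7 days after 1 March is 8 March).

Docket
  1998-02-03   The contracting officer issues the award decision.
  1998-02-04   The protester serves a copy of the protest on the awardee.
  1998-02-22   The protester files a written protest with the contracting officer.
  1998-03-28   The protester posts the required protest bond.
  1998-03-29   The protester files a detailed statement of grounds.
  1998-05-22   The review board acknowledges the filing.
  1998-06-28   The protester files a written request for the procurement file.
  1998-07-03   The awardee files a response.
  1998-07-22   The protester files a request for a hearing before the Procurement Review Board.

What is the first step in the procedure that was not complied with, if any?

Step 2

(1) due by 1998-02-03 + 57 days = 1998-04-01; 1998-02-04 is within that limit.
(2) permitted from 1998-02-04 + 20 days = 1998-02-24 onward; 1998-02-22 is 2 days before the earliest permitted date.
That is the first point of non-compliance.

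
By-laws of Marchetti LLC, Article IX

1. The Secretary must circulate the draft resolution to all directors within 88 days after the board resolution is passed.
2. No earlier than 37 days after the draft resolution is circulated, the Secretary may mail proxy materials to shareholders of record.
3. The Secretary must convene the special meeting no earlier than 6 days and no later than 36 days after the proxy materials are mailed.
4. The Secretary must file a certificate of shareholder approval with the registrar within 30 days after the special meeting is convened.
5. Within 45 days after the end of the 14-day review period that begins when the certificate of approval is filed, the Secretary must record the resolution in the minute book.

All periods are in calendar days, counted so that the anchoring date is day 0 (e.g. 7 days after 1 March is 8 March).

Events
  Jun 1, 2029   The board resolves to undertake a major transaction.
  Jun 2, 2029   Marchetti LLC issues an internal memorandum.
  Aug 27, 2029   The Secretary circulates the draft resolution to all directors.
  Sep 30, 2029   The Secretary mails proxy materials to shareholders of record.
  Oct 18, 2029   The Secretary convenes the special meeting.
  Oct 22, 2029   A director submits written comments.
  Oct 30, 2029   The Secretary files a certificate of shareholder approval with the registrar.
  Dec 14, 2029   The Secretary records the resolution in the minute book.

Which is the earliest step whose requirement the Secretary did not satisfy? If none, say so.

Step 2

Step 1: 88 days after Jun 1, 2029 (when the board resolution is passed) is Aug 28, 2029; done Aug 27, 2029 — timely.
Step 2: the earliest permitted date is 37 days after Aug 27, 2029 (when the draft resolution is circulated), i.e. Oct 3, 2029; acted on Sep 30, 2029, 3 days prematurely.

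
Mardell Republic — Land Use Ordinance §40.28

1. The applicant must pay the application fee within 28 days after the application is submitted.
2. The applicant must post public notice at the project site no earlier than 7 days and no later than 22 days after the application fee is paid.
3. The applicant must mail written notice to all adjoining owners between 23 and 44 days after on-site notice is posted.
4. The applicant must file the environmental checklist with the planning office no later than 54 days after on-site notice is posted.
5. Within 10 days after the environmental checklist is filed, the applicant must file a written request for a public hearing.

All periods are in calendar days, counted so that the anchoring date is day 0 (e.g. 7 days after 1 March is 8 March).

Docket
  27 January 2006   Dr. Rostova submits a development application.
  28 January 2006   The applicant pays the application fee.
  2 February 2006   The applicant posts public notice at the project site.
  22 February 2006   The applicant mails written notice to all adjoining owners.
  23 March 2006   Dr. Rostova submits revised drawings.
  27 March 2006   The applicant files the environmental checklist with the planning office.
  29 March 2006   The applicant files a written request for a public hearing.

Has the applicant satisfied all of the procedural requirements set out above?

(1) due by 27 January 2006 + 28 days = 24 February 2006; completed 28 January 2006, before the deadline.
(2) the permitted window runs from 28 January 2006 + 7 = 4 February 2006 to 28 January 2006 + 22 = 19 February 2006; done 2 February 2006 — 2 days before the window opened.

No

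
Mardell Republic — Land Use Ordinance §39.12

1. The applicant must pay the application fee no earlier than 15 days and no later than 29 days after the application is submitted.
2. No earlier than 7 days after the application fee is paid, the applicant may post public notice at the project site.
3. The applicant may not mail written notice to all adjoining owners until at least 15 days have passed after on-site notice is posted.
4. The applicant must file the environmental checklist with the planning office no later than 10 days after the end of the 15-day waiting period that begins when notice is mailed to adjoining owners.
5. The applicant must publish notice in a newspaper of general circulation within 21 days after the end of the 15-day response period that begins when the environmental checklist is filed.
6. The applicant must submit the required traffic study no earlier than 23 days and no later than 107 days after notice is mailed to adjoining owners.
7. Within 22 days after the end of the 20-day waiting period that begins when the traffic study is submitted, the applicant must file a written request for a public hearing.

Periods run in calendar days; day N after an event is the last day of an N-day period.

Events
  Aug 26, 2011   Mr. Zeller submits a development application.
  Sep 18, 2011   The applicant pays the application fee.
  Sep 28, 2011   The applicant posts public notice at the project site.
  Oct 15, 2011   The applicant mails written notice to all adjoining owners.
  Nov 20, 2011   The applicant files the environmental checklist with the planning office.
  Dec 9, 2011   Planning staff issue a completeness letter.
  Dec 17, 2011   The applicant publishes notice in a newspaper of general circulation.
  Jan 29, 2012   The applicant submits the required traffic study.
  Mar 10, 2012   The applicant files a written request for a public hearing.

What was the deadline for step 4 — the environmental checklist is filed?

Notice is mailed to adjoining owners on Oct 15, 2011; the 15-day waiting period therefore ends Oct 30, 2011, and step 4 runs from that date. 10 days after Oct 30, 2011 is Nov 9, 2011.

Nov 9, 2011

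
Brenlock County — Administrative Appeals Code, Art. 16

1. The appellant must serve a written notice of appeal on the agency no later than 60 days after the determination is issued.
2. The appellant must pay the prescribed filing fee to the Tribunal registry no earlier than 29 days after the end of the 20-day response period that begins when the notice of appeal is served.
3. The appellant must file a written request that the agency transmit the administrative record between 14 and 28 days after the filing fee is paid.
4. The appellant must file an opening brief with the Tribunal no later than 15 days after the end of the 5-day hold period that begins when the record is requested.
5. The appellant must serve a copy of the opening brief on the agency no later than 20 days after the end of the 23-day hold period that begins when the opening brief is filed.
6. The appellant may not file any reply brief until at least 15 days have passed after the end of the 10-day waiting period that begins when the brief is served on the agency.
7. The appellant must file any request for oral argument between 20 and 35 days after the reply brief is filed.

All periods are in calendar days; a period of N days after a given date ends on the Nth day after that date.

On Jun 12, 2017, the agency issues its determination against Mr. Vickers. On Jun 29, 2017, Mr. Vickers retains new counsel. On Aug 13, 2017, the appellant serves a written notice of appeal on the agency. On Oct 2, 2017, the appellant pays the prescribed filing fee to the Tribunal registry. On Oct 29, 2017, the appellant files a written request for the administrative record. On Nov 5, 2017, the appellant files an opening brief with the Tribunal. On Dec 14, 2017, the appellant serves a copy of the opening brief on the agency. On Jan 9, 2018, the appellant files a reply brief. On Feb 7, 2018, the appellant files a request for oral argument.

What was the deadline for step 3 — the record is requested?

Step 3 runs from Oct 2, 2017, when the filing fee is paid. The window is 14–28 days after Oct 2, 2017; it closes on Oct 30, 2017.

Oct 30, 2017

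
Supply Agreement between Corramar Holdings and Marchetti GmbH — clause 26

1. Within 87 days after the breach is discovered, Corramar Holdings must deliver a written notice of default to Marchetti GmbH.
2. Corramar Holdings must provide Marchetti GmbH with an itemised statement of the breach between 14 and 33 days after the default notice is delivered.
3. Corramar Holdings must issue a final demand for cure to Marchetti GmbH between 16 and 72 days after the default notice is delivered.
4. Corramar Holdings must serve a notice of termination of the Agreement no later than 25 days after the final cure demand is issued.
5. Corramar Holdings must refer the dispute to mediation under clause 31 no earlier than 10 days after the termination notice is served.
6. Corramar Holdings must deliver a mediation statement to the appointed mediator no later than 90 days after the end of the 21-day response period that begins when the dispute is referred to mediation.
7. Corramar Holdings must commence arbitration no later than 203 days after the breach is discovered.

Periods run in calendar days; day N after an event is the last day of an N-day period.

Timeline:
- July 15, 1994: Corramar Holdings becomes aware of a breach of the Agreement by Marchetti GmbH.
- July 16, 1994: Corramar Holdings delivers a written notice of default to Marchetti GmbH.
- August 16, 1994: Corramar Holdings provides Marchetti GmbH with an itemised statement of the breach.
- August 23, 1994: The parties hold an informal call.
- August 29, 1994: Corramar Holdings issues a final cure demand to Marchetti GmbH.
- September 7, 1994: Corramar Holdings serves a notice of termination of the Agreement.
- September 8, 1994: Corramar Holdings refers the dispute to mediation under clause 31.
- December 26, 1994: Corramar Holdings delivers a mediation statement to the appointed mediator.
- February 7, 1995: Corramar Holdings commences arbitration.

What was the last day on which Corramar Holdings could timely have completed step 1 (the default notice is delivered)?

October 10, 1994

Step 1 runs from July 15, 1994, when the breach is discovered. 87 days after July 15, 1994 is October 10, 1994.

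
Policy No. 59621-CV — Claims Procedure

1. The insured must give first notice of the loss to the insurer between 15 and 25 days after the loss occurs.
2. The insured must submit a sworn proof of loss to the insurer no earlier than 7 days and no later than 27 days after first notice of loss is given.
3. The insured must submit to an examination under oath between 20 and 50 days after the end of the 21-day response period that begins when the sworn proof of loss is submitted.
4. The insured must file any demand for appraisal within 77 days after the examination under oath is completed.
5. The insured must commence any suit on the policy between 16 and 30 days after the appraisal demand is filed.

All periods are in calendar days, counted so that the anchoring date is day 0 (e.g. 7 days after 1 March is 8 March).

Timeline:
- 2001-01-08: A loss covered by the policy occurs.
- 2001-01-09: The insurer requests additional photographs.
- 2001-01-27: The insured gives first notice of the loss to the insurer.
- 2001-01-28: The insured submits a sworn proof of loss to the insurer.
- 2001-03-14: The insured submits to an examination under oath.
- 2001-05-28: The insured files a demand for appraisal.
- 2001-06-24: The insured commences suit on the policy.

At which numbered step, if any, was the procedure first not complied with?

Step 2

Step 1 — 15 and 25 days from 2001-01-08 (when the loss occurs) are 2001-01-23 and 2001-02-02 respectively; done 2001-01-27, which is between those dates.
Step 2 — 7 and 27 days from 2001-01-27 (when first notice of loss is given) are 2001-02-03 and 2001-02-23 respectively; done 2001-01-28 — 6 days before the window opened.
No need to go further; step 2 was not satisfied.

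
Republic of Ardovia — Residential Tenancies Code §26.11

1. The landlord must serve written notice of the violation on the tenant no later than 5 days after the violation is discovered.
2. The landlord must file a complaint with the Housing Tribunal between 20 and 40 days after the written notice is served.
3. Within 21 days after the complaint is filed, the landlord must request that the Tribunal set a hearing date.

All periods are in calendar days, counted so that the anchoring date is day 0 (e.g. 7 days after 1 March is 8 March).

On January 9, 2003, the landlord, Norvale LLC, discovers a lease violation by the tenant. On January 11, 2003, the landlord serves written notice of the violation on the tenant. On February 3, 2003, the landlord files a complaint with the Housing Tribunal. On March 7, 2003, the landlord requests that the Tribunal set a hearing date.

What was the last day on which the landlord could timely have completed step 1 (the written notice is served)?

January 14, 2003

Step 1 runs from January 9, 2003, when the violation is discovered. 5 days after January 9, 2003 is January 14, 2003.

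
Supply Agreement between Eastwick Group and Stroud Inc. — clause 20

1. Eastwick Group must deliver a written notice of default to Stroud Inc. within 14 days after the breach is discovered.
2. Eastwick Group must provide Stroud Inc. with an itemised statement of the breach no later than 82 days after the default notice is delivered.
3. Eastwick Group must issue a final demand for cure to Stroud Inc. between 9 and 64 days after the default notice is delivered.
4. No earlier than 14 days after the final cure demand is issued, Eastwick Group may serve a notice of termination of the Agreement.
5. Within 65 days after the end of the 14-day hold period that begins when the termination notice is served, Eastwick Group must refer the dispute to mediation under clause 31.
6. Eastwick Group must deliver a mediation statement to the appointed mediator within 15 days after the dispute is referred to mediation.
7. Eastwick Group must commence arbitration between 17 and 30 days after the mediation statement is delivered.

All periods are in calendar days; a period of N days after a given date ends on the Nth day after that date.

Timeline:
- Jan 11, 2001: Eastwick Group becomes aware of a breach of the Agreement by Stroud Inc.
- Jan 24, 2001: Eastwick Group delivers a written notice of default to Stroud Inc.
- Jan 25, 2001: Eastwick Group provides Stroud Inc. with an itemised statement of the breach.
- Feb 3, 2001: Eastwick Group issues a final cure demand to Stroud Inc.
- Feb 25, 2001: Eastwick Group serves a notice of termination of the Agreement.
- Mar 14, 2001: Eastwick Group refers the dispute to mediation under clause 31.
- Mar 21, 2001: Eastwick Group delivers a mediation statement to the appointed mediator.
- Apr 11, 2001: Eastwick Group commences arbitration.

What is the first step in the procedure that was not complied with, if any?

None — every step was satisfied

Step 1 — counting 14 days from Jan 11, 2001 (when the breach is discovered) gives a deadline of Jan 25, 2001; completed Jan 24, 2001, before the deadline.
Step 2 — counting 82 days from Jan 24, 2001 (when the default notice is delivered) gives a deadline of Apr 16, 2001; done Jan 25, 2001 — timely.
Step 3 — 9 and 64 days from Jan 24, 2001 (when the default notice is delivered) are Feb 2, 2001 and Mar 29, 2001 respectively; done Feb 3, 2001, which is between those dates.
Step 4 — must wait 14 days from Feb 3, 2001 (when the final cure demand is issued), so not before Feb 17, 2001; done Feb 25, 2001, after the minimum wait.
Step 5 — counting 65 days from Mar 11, 2001 (end of the 14-day hold period, which began when the termination notice is served on Feb 25, 2001) gives a deadline of May 15, 2001; Mar 14, 2001 is within that limit.
Step 6 — counting 15 days from Mar 14, 2001 (when the dispute is referred to mediation) gives a deadline of Mar 29, 2001; completed Mar 21, 2001, before the deadline.
Step 7 — 17 and 30 days from Mar 21, 2001 (when the mediation statement is delivered) are Apr 7, 2001 and Apr 20, 2001 respectively; Apr 11, 2001 falls inside that range.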